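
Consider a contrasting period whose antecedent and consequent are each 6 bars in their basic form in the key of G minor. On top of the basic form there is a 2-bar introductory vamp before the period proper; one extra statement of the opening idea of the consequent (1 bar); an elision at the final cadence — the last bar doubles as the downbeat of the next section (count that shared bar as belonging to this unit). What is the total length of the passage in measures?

15 measures

Basic contrasting period: 6 + 6 = 12 bars.
12 (basic form) + 2 (introduction) + 1 (extra statement) = 15.
The elision shares a bar with the next section but does not change this unit's count.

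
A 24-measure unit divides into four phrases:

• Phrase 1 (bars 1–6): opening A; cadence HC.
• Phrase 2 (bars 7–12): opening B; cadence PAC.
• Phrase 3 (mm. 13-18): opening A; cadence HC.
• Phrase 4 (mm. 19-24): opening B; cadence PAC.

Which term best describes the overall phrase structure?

The cadence pattern HC–PAC–HC–PAC is weak–strong twice, and phrases 3–4 restate phrases 1–2: a period heard twice, not a double period (which would end weakly at phrase 2).

repeated period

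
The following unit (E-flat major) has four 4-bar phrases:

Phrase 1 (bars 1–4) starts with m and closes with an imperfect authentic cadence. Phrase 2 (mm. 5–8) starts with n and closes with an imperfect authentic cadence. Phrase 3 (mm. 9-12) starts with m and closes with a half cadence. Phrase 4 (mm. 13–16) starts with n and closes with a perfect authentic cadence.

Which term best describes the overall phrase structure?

Four phrases in two halves: the first half (mm. 1–8) ends with an imperfect authentic cadence, the second (measures 9–16) with a perfect authentic cadence — a large antecedent–consequent pair, i.e. a double period.
Phrase 3 begins with the same material as phrase 1, making it parallel.

parallel double period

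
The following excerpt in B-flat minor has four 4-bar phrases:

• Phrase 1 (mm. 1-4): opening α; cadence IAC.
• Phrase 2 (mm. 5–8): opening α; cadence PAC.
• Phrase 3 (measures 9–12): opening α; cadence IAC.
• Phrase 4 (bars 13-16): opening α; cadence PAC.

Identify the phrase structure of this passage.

The cadence pattern IAC–PAC–IAC–PAC is weak–strong twice, and phrases 3–4 restate phrases 1–2: a period heard twice, not a double period (which would end weakly at phrase 2).

repeated period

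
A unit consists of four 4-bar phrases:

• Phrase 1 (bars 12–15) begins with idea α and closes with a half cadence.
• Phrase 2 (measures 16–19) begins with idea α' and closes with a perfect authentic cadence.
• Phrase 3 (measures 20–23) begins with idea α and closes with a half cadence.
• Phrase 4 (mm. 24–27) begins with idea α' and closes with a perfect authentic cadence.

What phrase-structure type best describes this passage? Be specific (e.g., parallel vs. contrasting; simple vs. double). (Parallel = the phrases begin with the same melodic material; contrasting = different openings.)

The cadence pattern HC–PAC–HC–PAC is weak–strong twice, and phrases 3–4 restate phrases 1–2: a period heard twice, not a double period (which would end weakly at phrase 2).

repeated period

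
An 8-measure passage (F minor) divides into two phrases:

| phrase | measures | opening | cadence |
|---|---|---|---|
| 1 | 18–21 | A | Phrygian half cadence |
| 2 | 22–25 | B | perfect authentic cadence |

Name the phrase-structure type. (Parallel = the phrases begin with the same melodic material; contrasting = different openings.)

Phrase 1 ends with a Phrygian half cadence (weaker) and phrase 2 with a perfect authentic cadence (stronger): antecedent + consequent = a period.
The two phrases open with different material (A / B), so the period is contrasting.

contrasting period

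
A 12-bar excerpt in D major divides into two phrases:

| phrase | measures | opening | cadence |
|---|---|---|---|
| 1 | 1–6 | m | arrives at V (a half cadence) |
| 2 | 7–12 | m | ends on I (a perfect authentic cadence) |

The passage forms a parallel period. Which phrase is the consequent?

The phrase ending with the weaker cadence (half cadence) is the antecedent; the one ending more conclusively (perfect authentic cadence) is the consequent. The consequent is phrase 2.

phrase 2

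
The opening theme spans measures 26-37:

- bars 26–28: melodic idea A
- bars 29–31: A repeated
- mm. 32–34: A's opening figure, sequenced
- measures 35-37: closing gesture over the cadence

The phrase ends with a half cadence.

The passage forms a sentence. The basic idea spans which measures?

measures 26–28

The presentation of a sentence is the basic idea (measures 26–28) plus its repetition (mm. 29–31); the basic idea is therefore mm. 26–28.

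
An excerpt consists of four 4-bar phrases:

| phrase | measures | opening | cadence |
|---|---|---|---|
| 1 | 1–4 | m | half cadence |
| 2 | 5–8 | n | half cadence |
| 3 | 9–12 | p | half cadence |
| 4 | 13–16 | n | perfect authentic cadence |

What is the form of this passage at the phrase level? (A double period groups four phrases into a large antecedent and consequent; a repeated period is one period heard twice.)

contrasting double period

Four phrases in two halves: the first half (bars 1-8) ends with a half cadence, the second (mm. 9-16) with a perfect authentic cadence — a large antecedent–consequent pair, i.e. a double period.
Phrase 3 begins with different material from phrase 1, making it contrasting.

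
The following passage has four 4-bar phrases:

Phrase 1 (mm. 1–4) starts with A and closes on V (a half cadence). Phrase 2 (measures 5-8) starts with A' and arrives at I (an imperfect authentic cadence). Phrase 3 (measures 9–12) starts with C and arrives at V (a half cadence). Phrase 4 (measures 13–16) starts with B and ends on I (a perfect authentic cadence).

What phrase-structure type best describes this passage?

contrasting double period

Four phrases in two halves: the first half (mm. 1–8) ends with an imperfect authentic cadence, the second (mm. 9–16) with a perfect authentic cadence — a large antecedent–consequent pair, i.e. a double period.
Phrase 3 begins with different material from phrase 1, making it contrasting.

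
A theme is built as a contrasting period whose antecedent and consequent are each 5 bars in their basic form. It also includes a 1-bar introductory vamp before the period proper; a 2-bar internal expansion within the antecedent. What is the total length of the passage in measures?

13 measures

Basic contrasting period: 5 + 5 = 10 bars.
10 (basic form) + 1 (introduction) + 2 (internal expansion) = 13.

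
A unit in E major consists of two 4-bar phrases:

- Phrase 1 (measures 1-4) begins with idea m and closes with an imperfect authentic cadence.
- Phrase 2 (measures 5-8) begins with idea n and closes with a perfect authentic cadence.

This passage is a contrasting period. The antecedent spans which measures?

The antecedent is the phrase ending with the weaker cadence (imperfect authentic cadence, phrase 1) and the consequent the one ending more conclusively (perfect authentic cadence, phrase 2); the antecedent is bars 1–4.

measures 1–4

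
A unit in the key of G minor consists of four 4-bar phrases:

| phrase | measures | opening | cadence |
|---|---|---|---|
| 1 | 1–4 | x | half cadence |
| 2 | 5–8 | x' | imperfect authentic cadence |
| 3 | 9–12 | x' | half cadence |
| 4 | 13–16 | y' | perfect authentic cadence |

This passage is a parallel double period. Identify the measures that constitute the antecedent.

measures 1–8

In a double period the four phrases pair into a large antecedent (phrases 1–2, ending imperfect authentic cadence) and a large consequent (phrases 3–4, ending perfect authentic cadence). The antecedent spans mm. 1–8.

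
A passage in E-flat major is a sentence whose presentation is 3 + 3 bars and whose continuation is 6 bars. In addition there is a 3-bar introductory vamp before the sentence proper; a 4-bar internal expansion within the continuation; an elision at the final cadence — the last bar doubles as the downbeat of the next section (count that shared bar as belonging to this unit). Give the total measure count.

19 measures

Basic sentence: 3 + 3 + 6 = 12 bars.
12 (basic form) + 3 (introduction) + 4 (internal expansion) = 19.
The elision shares a bar with the next section but does not change this unit's count.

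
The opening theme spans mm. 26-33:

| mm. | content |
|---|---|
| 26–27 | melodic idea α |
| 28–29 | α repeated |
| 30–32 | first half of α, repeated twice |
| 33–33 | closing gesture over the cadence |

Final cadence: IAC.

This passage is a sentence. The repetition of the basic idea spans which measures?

measures 28–29

The presentation of a sentence is the basic idea (measures 26–27) plus its repetition (mm. 28–29); the repetition of the basic idea is therefore mm. 28–29.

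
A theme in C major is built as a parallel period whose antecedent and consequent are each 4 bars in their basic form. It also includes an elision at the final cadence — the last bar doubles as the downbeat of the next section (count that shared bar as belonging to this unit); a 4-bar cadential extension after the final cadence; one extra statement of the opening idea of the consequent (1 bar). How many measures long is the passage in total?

Basic parallel period: 4 + 4 = 8 bars.
8 (basic form) + 4 (cadential extension) + 1 (extra statement) = 13.
The elision shares a bar with the next section but does not change this unit's count.

13 measures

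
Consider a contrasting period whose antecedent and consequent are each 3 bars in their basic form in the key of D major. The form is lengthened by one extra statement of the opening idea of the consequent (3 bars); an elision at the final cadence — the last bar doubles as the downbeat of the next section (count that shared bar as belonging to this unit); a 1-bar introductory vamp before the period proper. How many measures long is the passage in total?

Basic contrasting period: 3 + 3 = 6 bars.
6 (basic form) + 3 (extra statement) + 1 (introduction) = 10.
The elision shares a bar with the next section but does not change this unit's count.

10 measures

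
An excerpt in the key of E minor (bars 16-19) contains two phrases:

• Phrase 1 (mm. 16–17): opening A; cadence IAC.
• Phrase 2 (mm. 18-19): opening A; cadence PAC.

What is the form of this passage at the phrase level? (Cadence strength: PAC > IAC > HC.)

parallel period

Phrase 1 ends with an imperfect authentic cadence (weaker) and phrase 2 with a perfect authentic cadence (stronger): antecedent + consequent = a period.
The two phrases open with the same material (A / A), so the period is parallel.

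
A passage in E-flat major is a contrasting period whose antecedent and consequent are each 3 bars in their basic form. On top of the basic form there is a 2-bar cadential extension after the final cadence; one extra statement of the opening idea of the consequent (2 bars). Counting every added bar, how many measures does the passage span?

Basic contrasting period: 3 + 3 = 6 bars.
6 (basic form) + 2 (cadential extension) + 2 (extra statement) = 10.

10 measures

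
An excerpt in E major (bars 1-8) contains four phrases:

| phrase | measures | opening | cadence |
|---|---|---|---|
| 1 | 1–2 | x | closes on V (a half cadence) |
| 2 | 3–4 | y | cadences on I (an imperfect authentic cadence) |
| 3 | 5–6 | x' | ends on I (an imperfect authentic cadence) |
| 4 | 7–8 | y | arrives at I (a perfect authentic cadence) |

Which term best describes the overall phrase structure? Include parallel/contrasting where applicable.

Four phrases in two halves: the first half (mm. 1-4) ends with an imperfect authentic cadence, the second (bars 5-8) with a perfect authentic cadence — a large antecedent–consequent pair, i.e. a double period.
Phrase 3 begins with the same material as phrase 1, making it parallel.

parallel double period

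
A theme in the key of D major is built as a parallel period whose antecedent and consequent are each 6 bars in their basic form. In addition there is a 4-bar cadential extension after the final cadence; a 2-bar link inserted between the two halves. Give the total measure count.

Basic parallel period: 6 + 6 = 12 bars.
12 (basic form) + 4 (cadential extension) + 2 (link) = 18.

18 measures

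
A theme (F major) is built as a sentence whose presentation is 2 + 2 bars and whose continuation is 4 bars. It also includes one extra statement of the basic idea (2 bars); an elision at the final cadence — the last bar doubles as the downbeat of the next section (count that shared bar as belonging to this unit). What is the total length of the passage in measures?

Basic sentence: 2 + 2 + 4 = 8 bars.
8 (basic form) + 2 (extra statement) = 10.
The elision shares a bar with the next section but does not change this unit's count.

10 measures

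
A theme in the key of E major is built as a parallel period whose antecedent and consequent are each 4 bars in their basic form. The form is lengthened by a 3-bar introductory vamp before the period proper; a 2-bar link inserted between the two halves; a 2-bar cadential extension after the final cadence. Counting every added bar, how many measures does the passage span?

Basic parallel period: 4 + 4 = 8 bars.
8 (basic form) + 3 (introduction) + 2 (link) + 2 (cadential extension) = 15.

15 measures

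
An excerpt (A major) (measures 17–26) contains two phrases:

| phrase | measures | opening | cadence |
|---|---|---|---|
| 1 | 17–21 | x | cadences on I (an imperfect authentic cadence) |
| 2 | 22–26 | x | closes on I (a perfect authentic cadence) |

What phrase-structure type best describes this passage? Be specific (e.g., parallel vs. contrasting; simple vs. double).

Phrase 1 ends with an imperfect authentic cadence (weaker) and phrase 2 with a perfect authentic cadence (stronger): antecedent + consequent = a period.
The two phrases open with the same material (x / x), so the period is parallel.

parallel period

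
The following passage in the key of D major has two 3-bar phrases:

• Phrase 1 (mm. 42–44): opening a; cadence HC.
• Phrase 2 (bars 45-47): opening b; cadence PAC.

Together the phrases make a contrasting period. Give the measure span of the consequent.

The phrase ending with the weaker cadence (half cadence) is the antecedent; the one ending more conclusively (perfect authentic cadence) is the consequent. The consequent is measures 45–47.

measures 45–47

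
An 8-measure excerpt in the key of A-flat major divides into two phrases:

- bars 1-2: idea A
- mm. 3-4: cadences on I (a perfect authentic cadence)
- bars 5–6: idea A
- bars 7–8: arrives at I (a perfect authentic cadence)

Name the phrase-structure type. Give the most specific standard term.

Both phrases have the same opening (A) and the same cadence (perfect authentic cadence): the second is a restatement, not a consequent, so this is a repeated phrase rather than a period.

repeated phrase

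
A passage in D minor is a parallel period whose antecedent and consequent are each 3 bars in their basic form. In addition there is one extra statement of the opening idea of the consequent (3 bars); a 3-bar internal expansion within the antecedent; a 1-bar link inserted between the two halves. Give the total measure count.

13 measures

Basic parallel period: 3 + 3 = 6 bars.
6 (basic form) + 3 (extra statement) + 3 (internal expansion) + 1 (link) = 13.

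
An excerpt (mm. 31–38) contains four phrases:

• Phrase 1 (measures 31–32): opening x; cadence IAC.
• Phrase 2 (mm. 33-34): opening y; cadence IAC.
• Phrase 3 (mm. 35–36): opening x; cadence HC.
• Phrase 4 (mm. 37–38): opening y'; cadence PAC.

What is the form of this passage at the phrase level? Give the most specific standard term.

Four phrases in two halves: the first half (mm. 31-34) ends with an imperfect authentic cadence, the second (mm. 35-38) with a perfect authentic cadence — a large antecedent–consequent pair, i.e. a double period.
Phrase 3 begins with the same material as phrase 1, making it parallel.

parallel double period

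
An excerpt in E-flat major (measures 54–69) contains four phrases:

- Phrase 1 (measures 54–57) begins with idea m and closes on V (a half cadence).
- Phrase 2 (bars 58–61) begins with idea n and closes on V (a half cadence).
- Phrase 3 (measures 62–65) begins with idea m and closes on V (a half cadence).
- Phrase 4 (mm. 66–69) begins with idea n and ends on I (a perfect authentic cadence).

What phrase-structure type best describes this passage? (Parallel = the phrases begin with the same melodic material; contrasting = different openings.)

parallel double period

Four phrases in two halves: the first half (mm. 54–61) ends with a half cadence, the second (mm. 62–69) with a perfect authentic cadence — a large antecedent–consequent pair, i.e. a double period.
Phrase 3 begins with the same material as phrase 1, making it parallel.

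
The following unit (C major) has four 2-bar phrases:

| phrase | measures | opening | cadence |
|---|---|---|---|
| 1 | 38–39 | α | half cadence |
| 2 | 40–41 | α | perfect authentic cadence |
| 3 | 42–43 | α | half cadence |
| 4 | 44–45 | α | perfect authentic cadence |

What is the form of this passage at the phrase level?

The cadence pattern HC–PAC–HC–PAC is weak–strong twice, and phrases 3–4 restate phrases 1–2: a period heard twice, not a double period (which would end weakly at phrase 2).

repeated period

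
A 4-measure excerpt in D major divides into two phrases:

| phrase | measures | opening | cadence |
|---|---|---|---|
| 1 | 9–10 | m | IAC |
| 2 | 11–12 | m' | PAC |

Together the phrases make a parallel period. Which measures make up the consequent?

The phrase ending with the weaker cadence (imperfect authentic cadence) is the antecedent; the one ending more conclusively (perfect authentic cadence) is the consequent. The consequent is measures 11–12.

measures 11–12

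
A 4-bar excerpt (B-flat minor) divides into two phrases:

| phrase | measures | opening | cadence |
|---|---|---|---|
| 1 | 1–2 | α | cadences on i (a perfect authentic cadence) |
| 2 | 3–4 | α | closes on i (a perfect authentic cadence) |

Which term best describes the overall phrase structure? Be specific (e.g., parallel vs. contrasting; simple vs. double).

Both phrases have the same opening (α) and the same cadence (perfect authentic cadence): the second is a restatement, not a consequent, so this is a repeated phrase rather than a period.

repeated phrase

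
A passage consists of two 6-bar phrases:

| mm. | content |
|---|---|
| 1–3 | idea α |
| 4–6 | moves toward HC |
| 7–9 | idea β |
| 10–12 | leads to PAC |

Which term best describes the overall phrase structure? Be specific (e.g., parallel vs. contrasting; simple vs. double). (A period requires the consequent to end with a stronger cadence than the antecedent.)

contrasting period

Phrase 1 ends with a half cadence (weaker) and phrase 2 with a perfect authentic cadence (stronger): antecedent + consequent = a period.
The two phrases open with different material (α / β), so the period is contrasting.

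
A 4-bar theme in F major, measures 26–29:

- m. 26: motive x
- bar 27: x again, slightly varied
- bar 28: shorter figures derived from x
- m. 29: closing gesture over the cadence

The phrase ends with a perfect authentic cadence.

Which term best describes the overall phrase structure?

Basic idea (m. 26) + its repetition (measure 27) form the presentation; fragmentation and cadence (mm. 28-29) form the continuation — the 4-bar whole is a sentence.

sentence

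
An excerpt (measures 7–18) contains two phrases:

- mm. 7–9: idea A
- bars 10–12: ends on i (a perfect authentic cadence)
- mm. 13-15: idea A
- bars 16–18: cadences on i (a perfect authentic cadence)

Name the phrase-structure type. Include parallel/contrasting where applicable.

Both phrases have the same opening (A) and the same cadence (perfect authentic cadence): the second is a restatement, not a consequent, so this is a repeated phrase rather than a period.

repeated phrase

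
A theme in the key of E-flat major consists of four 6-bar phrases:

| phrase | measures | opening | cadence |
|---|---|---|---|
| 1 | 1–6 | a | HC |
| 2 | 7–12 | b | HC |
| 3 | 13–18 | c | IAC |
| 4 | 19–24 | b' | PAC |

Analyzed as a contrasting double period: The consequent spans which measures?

In a double period the four phrases pair into a large antecedent (phrases 1–2, ending half cadence) and a large consequent (phrases 3–4, ending perfect authentic cadence). The consequent spans mm. 13–24.

measures 13–24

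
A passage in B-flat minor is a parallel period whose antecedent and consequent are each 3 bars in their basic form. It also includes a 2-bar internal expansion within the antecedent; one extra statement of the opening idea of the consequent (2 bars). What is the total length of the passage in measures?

Basic parallel period: 3 + 3 = 6 bars.
6 (basic form) + 2 (internal expansion) + 2 (extra statement) = 10.

10 measures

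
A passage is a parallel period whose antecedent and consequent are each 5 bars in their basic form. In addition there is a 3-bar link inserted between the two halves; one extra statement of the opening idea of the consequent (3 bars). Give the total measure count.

16 measures

Basic parallel period: 5 + 5 = 10 bars.
10 (basic form) + 3 (link) + 3 (extra statement) = 16.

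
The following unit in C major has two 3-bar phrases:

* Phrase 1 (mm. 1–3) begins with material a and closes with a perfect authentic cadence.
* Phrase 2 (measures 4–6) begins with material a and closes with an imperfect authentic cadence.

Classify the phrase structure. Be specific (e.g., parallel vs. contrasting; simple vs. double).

phrase group

The second phrase closes with an imperfect authentic cadence, which is not stronger than the first phrase's perfect authentic cadence; without a weak→strong cadential pair there is no antecedent–consequent relationship, so this is a phrase group rather than a period.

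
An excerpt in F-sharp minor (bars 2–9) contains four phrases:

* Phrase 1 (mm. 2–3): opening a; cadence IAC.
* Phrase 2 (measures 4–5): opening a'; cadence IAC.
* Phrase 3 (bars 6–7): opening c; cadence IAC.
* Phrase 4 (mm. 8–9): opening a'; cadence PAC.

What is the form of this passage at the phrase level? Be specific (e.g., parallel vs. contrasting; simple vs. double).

Four phrases in two halves: the first half (mm. 2–5) ends with an imperfect authentic cadence, the second (mm. 6–9) with a perfect authentic cadence — a large antecedent–consequent pair, i.e. a double period.
Phrase 3 begins with different material from phrase 1, making it contrasting.

contrasting double period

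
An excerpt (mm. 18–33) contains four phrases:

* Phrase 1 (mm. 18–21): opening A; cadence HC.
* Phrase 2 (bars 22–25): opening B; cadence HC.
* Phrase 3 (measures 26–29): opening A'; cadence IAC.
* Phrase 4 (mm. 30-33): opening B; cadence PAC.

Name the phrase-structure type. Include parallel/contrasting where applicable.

parallel double period

Four phrases in two halves: the first half (mm. 18-25) ends with a half cadence, the second (measures 26–33) with a perfect authentic cadence — a large antecedent–consequent pair, i.e. a double period.
Phrase 3 begins with the same material as phrase 1, making it parallel.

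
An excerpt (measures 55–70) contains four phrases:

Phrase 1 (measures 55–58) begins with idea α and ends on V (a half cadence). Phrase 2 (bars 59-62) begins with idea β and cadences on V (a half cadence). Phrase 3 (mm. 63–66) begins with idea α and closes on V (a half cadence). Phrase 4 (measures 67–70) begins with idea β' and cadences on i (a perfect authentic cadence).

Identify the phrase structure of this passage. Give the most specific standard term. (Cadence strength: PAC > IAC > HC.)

Four phrases in two halves: the first half (bars 55–62) ends with a half cadence, the second (bars 63-70) with a perfect authentic cadence — a large antecedent–consequent pair, i.e. a double period.
Phrase 3 begins with the same material as phrase 1, making it parallel.

parallel double period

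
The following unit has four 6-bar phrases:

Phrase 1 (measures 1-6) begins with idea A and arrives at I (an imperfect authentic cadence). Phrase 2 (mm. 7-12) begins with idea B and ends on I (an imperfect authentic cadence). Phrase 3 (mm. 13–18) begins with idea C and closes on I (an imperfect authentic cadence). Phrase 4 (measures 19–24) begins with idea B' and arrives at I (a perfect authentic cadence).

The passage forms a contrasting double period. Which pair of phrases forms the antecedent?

phrases 1 and 2

In a double period the first pair of phrases (ending imperfect authentic cadence) is the large antecedent and the second pair (ending perfect authentic cadence) is the large consequent; the antecedent is phrases 1 and 2.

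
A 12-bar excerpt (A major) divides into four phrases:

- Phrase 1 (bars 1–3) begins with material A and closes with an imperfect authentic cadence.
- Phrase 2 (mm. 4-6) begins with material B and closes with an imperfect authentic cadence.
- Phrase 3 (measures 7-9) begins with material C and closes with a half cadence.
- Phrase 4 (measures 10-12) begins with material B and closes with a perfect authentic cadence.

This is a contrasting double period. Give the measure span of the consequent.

measures 7–12

In a double period the first pair of phrases (ending imperfect authentic cadence) is the large antecedent and the second pair (ending perfect authentic cadence) is the large consequent; the consequent is measures 7–12.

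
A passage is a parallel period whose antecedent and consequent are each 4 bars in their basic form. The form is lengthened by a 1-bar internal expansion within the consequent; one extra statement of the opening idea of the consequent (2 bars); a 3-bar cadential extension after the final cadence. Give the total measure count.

14 measures

Basic parallel period: 4 + 4 = 8 bars.
8 (basic form) + 1 (internal expansion) + 2 (extra statement) + 3 (cadential extension) = 14.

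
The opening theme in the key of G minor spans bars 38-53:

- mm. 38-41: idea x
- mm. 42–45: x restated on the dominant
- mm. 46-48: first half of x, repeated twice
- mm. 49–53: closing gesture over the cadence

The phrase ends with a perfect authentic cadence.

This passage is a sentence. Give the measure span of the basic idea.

The presentation of a sentence is the basic idea (measures 38–41) plus its repetition (mm. 42-45); the basic idea is therefore mm. 38–41.

measures 38–41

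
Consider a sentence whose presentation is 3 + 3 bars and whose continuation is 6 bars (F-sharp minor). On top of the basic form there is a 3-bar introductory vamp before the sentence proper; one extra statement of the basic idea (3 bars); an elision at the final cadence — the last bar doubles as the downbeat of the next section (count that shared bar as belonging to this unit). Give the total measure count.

18 measures

Basic sentence: 3 + 3 + 6 = 12 bars.
12 (basic form) + 3 (introduction) + 3 (extra statement) = 18.
The elision shares a bar with the next section but does not change this unit's count.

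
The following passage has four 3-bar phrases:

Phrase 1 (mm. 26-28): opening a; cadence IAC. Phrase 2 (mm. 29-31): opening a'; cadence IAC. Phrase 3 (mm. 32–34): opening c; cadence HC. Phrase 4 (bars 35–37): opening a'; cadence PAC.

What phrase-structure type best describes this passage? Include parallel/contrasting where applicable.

contrasting double period

Four phrases in two halves: the first half (measures 26–31) ends with an imperfect authentic cadence, the second (mm. 32-37) with a perfect authentic cadence — a large antecedent–consequent pair, i.e. a double period.
Phrase 3 begins with different material from phrase 1, making it contrasting.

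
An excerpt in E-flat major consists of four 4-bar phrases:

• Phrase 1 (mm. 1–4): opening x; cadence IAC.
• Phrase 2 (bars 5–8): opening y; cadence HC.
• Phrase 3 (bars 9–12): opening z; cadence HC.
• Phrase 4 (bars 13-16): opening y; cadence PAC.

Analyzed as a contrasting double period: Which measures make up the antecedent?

measures 1–8

In a double period the four phrases pair into a large antecedent (phrases 1–2, ending half cadence) and a large consequent (phrases 3–4, ending perfect authentic cadence). The antecedent spans measures 1–8.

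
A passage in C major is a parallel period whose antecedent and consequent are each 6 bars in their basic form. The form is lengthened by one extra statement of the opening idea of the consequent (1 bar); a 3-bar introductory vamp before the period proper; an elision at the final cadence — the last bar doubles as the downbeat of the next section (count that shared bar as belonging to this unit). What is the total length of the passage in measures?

16 measures

Basic parallel period: 6 + 6 = 12 bars.
12 (basic form) + 1 (extra statement) + 3 (introduction) = 16.
The elision shares a bar with the next section but does not change this unit's count.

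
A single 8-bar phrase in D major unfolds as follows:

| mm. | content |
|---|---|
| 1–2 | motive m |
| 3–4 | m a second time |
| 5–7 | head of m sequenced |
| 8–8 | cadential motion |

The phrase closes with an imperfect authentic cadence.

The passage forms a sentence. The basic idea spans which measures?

The presentation of a sentence is the basic idea (mm. 1–2) plus its repetition (bars 3–4); the basic idea is therefore mm. 1-2.

measures 1–2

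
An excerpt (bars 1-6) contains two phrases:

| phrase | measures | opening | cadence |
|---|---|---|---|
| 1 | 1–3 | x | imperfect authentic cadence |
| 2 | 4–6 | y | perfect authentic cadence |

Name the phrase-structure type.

contrasting period

Phrase 1 ends with an imperfect authentic cadence (weaker) and phrase 2 with a perfect authentic cadence (stronger): antecedent + consequent = a period.
The two phrases open with different material (x / y), so the period is contrasting.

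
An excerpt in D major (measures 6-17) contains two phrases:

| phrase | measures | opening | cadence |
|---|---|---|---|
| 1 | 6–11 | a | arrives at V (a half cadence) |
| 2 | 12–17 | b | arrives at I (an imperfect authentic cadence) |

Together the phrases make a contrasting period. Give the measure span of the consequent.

measures 12–17

The phrase ending with the weaker cadence (half cadence) is the antecedent; the one ending more conclusively (imperfect authentic cadence) is the consequent. The consequent is measures 12–17.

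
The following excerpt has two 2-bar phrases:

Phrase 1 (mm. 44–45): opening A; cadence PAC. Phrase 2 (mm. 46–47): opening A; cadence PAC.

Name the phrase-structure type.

repeated phrase

Both phrases have the same opening (A) and the same cadence (perfect authentic cadence): the second is a restatement, not a consequent, so this is a repeated phrase rather than a period.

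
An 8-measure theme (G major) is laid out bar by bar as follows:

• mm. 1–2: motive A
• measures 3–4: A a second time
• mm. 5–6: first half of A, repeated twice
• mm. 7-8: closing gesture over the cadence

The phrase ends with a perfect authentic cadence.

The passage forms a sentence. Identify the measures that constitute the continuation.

measures 5–8

After the presentation (bars 1–4), the continuation covers the fragmentation through the cadence: mm. 5–8.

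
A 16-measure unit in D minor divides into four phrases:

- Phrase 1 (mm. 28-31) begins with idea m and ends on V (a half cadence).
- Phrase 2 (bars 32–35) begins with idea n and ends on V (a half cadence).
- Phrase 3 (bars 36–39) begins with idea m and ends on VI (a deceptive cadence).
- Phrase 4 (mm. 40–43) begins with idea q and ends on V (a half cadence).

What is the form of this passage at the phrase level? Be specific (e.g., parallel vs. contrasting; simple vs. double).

phrase group

Phrase 4 ends with a half cadence, no stronger than phrase 2's half cadence, so the four phrases do not form a double period; nor do phrases 3–4 duplicate 1–2, so it is not a repeated period. With no phrase reaching a conclusive cadence, the passage is a phrase group.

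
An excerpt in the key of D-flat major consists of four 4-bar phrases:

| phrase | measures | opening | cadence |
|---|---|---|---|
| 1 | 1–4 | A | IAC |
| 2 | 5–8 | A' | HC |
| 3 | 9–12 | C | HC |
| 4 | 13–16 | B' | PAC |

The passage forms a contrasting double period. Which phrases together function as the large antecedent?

phrases 1 and 2

In a double period the first pair of phrases (ending half cadence) is the large antecedent and the second pair (ending perfect authentic cadence) is the large consequent; the antecedent is phrases 1 and 2.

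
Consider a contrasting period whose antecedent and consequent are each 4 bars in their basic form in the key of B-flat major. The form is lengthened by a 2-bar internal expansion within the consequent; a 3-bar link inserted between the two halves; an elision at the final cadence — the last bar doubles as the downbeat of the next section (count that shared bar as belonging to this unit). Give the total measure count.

13 measures

Basic contrasting period: 4 + 4 = 8 bars.
8 (basic form) + 2 (internal expansion) + 3 (link) = 13.
The elision shares a bar with the next section but does not change this unit's count.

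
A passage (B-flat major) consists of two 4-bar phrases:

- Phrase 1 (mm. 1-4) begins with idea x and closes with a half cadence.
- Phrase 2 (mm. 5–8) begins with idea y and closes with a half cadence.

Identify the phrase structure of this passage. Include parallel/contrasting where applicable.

The second phrase closes with a half cadence, which is not stronger than the first phrase's half cadence; without a weak→strong cadential pair there is no antecedent–consequent relationship, so this is a phrase group rather than a period.

phrase group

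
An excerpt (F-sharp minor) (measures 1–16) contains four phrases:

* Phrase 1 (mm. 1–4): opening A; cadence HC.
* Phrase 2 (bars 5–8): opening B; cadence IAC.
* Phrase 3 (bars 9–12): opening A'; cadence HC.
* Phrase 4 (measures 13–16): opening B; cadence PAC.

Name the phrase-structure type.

Four phrases in two halves: the first half (measures 1–8) ends with an imperfect authentic cadence, the second (mm. 9-16) with a perfect authentic cadence — a large antecedent–consequent pair, i.e. a double period.
Phrase 3 begins with the same material as phrase 1, making it parallel.

parallel double period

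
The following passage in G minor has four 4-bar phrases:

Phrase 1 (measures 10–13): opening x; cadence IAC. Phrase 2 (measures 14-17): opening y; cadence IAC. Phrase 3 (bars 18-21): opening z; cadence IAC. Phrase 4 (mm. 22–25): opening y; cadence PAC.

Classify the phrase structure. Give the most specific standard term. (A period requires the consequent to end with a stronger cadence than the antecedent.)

contrasting double period

Four phrases in two halves: the first half (measures 10–17) ends with an imperfect authentic cadence, the second (mm. 18-25) with a perfect authentic cadence — a large antecedent–consequent pair, i.e. a double period.
Phrase 3 begins with different material from phrase 1, making it contrasting.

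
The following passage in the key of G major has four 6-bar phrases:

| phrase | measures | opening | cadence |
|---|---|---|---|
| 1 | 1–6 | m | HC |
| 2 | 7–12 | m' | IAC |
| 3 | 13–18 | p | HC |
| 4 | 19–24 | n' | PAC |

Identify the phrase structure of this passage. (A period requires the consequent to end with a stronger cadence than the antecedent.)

Four phrases in two halves: the first half (mm. 1-12) ends with an imperfect authentic cadence, the second (mm. 13–24) with a perfect authentic cadence — a large antecedent–consequent pair, i.e. a double period.
Phrase 3 begins with different material from phrase 1, making it contrasting.

contrasting double period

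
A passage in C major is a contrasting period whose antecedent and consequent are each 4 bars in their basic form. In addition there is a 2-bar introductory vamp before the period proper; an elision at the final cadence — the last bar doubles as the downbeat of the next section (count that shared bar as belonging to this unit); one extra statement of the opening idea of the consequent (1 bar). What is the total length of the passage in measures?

Basic contrasting period: 4 + 4 = 8 bars.
8 (basic form) + 2 (introduction) + 1 (extra statement) = 11.
The elision shares a bar with the next section but does not change this unit's count.

11 measures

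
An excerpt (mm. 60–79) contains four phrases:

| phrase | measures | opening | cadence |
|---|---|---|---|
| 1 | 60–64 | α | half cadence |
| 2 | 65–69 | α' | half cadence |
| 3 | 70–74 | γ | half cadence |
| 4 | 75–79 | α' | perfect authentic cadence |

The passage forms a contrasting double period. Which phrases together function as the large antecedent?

In a double period the first pair of phrases (ending half cadence) is the large antecedent and the second pair (ending perfect authentic cadence) is the large consequent; the antecedent is phrases 1 and 2.

phrases 1 and 2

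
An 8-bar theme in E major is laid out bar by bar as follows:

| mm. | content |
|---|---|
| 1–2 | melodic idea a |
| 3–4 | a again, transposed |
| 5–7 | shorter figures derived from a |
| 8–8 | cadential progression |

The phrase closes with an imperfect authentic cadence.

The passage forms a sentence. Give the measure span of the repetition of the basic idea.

measures 3–4

The presentation of a sentence is the basic idea (bars 1-2) plus its repetition (mm. 3-4); the repetition of the basic idea is therefore measures 3–4.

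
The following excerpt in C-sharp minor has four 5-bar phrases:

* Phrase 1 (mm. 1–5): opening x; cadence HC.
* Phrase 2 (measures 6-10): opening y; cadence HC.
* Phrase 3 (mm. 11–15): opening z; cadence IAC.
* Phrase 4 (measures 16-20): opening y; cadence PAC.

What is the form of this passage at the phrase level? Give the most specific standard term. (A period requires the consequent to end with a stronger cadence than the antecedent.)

Four phrases in two halves: the first half (measures 1–10) ends with a half cadence, the second (mm. 11-20) with a perfect authentic cadence — a large antecedent–consequent pair, i.e. a double period.
Phrase 3 begins with different material from phrase 1, making it contrasting.

contrasting double period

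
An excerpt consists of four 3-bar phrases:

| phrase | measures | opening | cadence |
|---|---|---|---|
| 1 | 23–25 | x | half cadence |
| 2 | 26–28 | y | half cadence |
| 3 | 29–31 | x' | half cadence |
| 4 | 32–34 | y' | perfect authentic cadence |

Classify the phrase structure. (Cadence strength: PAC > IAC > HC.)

parallel double period

Four phrases in two halves: the first half (bars 23–28) ends with a half cadence, the second (bars 29-34) with a perfect authentic cadence — a large antecedent–consequent pair, i.e. a double period.
Phrase 3 begins with the same material as phrase 1, making it parallel.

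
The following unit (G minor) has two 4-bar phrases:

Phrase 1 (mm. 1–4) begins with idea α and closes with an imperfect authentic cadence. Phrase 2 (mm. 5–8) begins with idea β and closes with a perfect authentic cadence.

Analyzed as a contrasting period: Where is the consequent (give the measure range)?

measures 5–8

The antecedent is the phrase ending with the weaker cadence (imperfect authentic cadence, phrase 1) and the consequent the one ending more conclusively (perfect authentic cadence, phrase 2); the consequent is mm. 5-8.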